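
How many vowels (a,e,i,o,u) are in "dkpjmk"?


Input: dkpjmk
Checking each character:
  'd' at position 0: consonant
  'k' at position 1: consonant
  'p' at position 2: consonant
  'j' at position 3: consonant
  'm' at position 4: consonant
  'k' at position 5: consonant
Total vowels: 0

0


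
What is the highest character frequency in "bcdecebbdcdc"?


Input: bcdecebbdcdc
Character counts:
  'b': 3
  'c': 4
  'd': 3
  'e': 2
Maximum frequency: 4

4


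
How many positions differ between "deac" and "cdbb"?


Comparing "deac" and "cdbb" position by position:
  Position 0: 'd' vs 'c' => DIFFER
  Position 1: 'e' vs 'd' => DIFFER
  Position 2: 'a' vs 'b' => DIFFER
  Position 3: 'c' vs 'b' => DIFFER
Positions that differ: 4

4


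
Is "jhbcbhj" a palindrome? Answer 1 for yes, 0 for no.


Input: jhbcbhj
Reversed: jhbcbhj
  Compare pos 0 ('j') with pos 6 ('j'): match
  Compare pos 1 ('h') with pos 5 ('h'): match
  Compare pos 2 ('b') with pos 4 ('b'): match
Result: palindrome

1


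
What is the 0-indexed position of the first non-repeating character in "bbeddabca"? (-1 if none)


Input: bbeddabca
Character frequencies:
  'a': 2
  'b': 3
  'c': 1
  'd': 2
  'e': 1
Scanning left to right for freq == 1:
  Position 0 ('b'): freq=3, skip
  Position 1 ('b'): freq=3, skip
  Position 2 ('e'): unique! => answer = 2

2


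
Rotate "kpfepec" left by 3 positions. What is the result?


Input: "kpfepec", rotate left by 3
First 3 characters: "kpf"
Remaining characters: "epec"
Concatenate remaining + first: "epec" + "kpf" = "epeckpf"

epeckpf


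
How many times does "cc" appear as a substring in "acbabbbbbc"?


Searching for "cc" in "acbabbbbbc"
Scanning each position:
  Position 0: "ac" => no
  Position 1: "cb" => no
  Position 2: "ba" => no
  Position 3: "ab" => no
  Position 4: "bb" => no
  Position 5: "bb" => no
  Position 6: "bb" => no
  Position 7: "bb" => no
  Position 8: "bc" => no
Total occurrences: 0

0


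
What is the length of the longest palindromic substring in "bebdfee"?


Input: "bebdfee"
Checking substrings for palindromes:
  [0:3] "beb" (len 3) => palindrome
  [5:7] "ee" (len 2) => palindrome
Longest palindromic substring: "beb" with length 3

3


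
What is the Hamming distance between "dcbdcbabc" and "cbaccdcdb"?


Comparing "dcbdcbabc" and "cbaccdcdb" position by position:
  Position 0: 'd' vs 'c' => differ
  Position 1: 'c' vs 'b' => differ
  Position 2: 'b' vs 'a' => differ
  Position 3: 'd' vs 'c' => differ
  Position 4: 'c' vs 'c' => same
  Position 5: 'b' vs 'd' => differ
  Position 6: 'a' vs 'c' => differ
  Position 7: 'b' vs 'd' => differ
  Position 8: 'c' vs 'b' => differ
Total differences (Hamming distance): 8

8


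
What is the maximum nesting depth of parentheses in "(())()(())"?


Input: "(())()(())"
Tracking depth:
  Position 0 '(': depth becomes 1
  Position 1 '(': depth becomes 2
  Position 2 ')': depth becomes 1
  Position 3 ')': depth becomes 0
  Position 4 '(': depth becomes 1
  Position 5 ')': depth becomes 0
  Position 6 '(': depth becomes 1
  Position 7 '(': depth becomes 2
  Position 8 ')': depth becomes 1
  Position 9 ')': depth becomes 0
Maximum depth reached: 2

2


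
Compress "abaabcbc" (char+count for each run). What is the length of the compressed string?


Input: abaabcbc
Runs:
  'a' x 1 => "a1"
  'b' x 1 => "b1"
  'a' x 2 => "a2"
  'b' x 1 => "b1"
  'c' x 1 => "c1"
  'b' x 1 => "b1"
  'c' x 1 => "c1"
Compressed: "a1b1a2b1c1b1c1"
Compressed length: 14

14


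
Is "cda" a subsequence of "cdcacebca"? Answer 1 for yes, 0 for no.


Check if "cda" is a subsequence of "cdcacebca"
Greedy scan:
  Position 0 ('c'): matches sub[0] = 'c'
  Position 1 ('d'): matches sub[1] = 'd'
  Position 2 ('c'): no match needed
  Position 3 ('a'): matches sub[2] = 'a'
  Position 4 ('c'): no match needed
  Position 5 ('e'): no match needed
  Position 6 ('b'): no match needed
  Position 7 ('c'): no match needed
  Position 8 ('a'): no match needed
All 3 characters matched => is a subsequence

1


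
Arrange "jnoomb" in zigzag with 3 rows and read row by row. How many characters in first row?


Zigzag "jnoomb" into 3 rows:
Placing characters:
  'j' => row 0
  'n' => row 1
  'o' => row 2
  'o' => row 1
  'm' => row 0
  'b' => row 1
Rows:
  Row 0: "jm"
  Row 1: "nob"
  Row 2: "o"
First row length: 2

2


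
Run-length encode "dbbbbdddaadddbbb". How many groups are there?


Input: dbbbbdddaadddbbb
Scanning for consecutive runs:
  Group 1: 'd' x 1 (positions 0-0)
  Group 2: 'b' x 4 (positions 1-4)
  Group 3: 'd' x 3 (positions 5-7)
  Group 4: 'a' x 2 (positions 8-9)
  Group 5: 'd' x 3 (positions 10-12)
  Group 6: 'b' x 3 (positions 13-15)
Total groups: 6

6


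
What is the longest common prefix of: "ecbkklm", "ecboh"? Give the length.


Words: ecbkklm, ecboh
  Position 0: all 'e' => match
  Position 1: all 'c' => match
  Position 2: all 'b' => match
  Position 3: ('k', 'o') => mismatch, stop
LCP = "ecb" (length 3)

3


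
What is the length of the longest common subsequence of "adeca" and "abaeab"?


LCS of "adeca" and "abaeab"
DP table:
           a    b    a    e    a    b
      0    0    0    0    0    0    0
  a   0    1    1    1    1    1    1
  d   0    1    1    1    1    1    1
  e   0    1    1    1    2    2    2
  c   0    1    1    1    2    2    2
  a   0    1    1    2    2    3    3
LCS length = dp[5][6] = 3

3


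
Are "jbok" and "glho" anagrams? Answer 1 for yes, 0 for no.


Strings: "jbok", "glho"
Sorted first:  bjko
Sorted second: ghlo
Differ at position 0: 'b' vs 'g' => not anagrams

0


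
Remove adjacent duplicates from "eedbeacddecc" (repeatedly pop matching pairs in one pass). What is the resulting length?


Input: eedbeacddecc
Stack-based adjacent duplicate removal:
  Read 'e': push. Stack: e
  Read 'e': matches stack top 'e' => pop. Stack: (empty)
  Read 'd': push. Stack: d
  Read 'b': push. Stack: db
  Read 'e': push. Stack: dbe
  Read 'a': push. Stack: dbea
  Read 'c': push. Stack: dbeac
  Read 'd': push. Stack: dbeacd
  Read 'd': matches stack top 'd' => pop. Stack: dbeac
  Read 'e': push. Stack: dbeace
  Read 'c': push. Stack: dbeacec
  Read 'c': matches stack top 'c' => pop. Stack: dbeace
Final stack: "dbeace" (length 6)

6


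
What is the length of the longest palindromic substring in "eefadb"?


Input: "eefadb"
Checking substrings for palindromes:
  [0:2] "ee" (len 2) => palindrome
Longest palindromic substring: "ee" with length 2

2


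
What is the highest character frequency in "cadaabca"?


Input: cadaabca
Character counts:
  'a': 4
  'b': 1
  'c': 2
  'd': 1
Maximum frequency: 4

4


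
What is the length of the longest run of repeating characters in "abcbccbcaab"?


Input: "abcbccbcaab"
Scanning for longest run:
  Position 1 ('b'): new char, reset run to 1
  Position 2 ('c'): new char, reset run to 1
  Position 3 ('b'): new char, reset run to 1
  Position 4 ('c'): new char, reset run to 1
  Position 5 ('c'): continues run of 'c', length=2
  Position 6 ('b'): new char, reset run to 1
  Position 7 ('c'): new char, reset run to 1
  Position 8 ('a'): new char, reset run to 1
  Position 9 ('a'): continues run of 'a', length=2
  Position 10 ('b'): new char, reset run to 1
Longest run: 'c' with length 2

2


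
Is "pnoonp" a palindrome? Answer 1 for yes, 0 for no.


Input: pnoonp
Reversed: pnoonp
  Compare pos 0 ('p') with pos 5 ('p'): match
  Compare pos 1 ('n') with pos 4 ('n'): match
  Compare pos 2 ('o') with pos 3 ('o'): match
Result: palindrome

1


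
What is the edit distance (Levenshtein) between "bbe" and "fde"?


Computing edit distance: "bbe" -> "fde"
DP table:
           f    d    e
      0    1    2    3
  b   1    1    2    3
  b   2    2    2    3
  e   3    3    3    2
Edit distance = dp[3][3] = 2

2


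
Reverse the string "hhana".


Input: hhana
Reading characters right to left:
  Position 4: 'a'
  Position 3: 'n'
  Position 2: 'a'
  Position 1: 'h'
  Position 0: 'h'
Reversed: anahh

anahh


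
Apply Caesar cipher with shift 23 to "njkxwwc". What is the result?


Caesar cipher: shift "njkxwwc" by 23
  'n' (pos 13) + 23 = pos 10 = 'k'
  'j' (pos 9) + 23 = pos 6 = 'g'
  'k' (pos 10) + 23 = pos 7 = 'h'
  'x' (pos 23) + 23 = pos 20 = 'u'
  'w' (pos 22) + 23 = pos 19 = 't'
  'w' (pos 22) + 23 = pos 19 = 't'
  'c' (pos 2) + 23 = pos 25 = 'z'
Result: kghuttz

kghuttz


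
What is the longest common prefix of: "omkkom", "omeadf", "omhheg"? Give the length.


Words: omkkom, omeadf, omhheg
  Position 0: all 'o' => match
  Position 1: all 'm' => match
  Position 2: ('k', 'e', 'h') => mismatch, stop
LCP = "om" (length 2)

2


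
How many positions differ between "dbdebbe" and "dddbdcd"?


Comparing "dbdebbe" and "dddbdcd" position by position:
  Position 0: 'd' vs 'd' => same
  Position 1: 'b' vs 'd' => DIFFER
  Position 2: 'd' vs 'd' => same
  Position 3: 'e' vs 'b' => DIFFER
  Position 4: 'b' vs 'd' => DIFFER
  Position 5: 'b' vs 'c' => DIFFER
  Position 6: 'e' vs 'd' => DIFFER
Positions that differ: 5

5


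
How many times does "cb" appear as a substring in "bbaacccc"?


Searching for "cb" in "bbaacccc"
Scanning each position:
  Position 0: "bb" => no
  Position 1: "ba" => no
  Position 2: "aa" => no
  Position 3: "ac" => no
  Position 4: "cc" => no
  Position 5: "cc" => no
  Position 6: "cc" => no
Total occurrences: 0

0


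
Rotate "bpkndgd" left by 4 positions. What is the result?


Input: "bpkndgd", rotate left by 4
First 4 characters: "bpkn"
Remaining characters: "dgd"
Concatenate remaining + first: "dgd" + "bpkn" = "dgdbpkn"

dgdbpkn


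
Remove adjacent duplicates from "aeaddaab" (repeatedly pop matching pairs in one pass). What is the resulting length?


Input: aeaddaab
Stack-based adjacent duplicate removal:
  Read 'a': push. Stack: a
  Read 'e': push. Stack: ae
  Read 'a': push. Stack: aea
  Read 'd': push. Stack: aead
  Read 'd': matches stack top 'd' => pop. Stack: aea
  Read 'a': matches stack top 'a' => pop. Stack: ae
  Read 'a': push. Stack: aea
  Read 'b': push. Stack: aeab
Final stack: "aeab" (length 4)

4


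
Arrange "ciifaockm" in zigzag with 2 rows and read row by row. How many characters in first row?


Zigzag "ciifaockm" into 2 rows:
Placing characters:
  'c' => row 0
  'i' => row 1
  'i' => row 0
  'f' => row 1
  'a' => row 0
  'o' => row 1
  'c' => row 0
  'k' => row 1
  'm' => row 0
Rows:
  Row 0: "ciacm"
  Row 1: "ifok"
First row length: 5

5


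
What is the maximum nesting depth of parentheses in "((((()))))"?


Input: "((((()))))"
Tracking depth:
  Position 0 '(': depth becomes 1
  Position 1 '(': depth becomes 2
  Position 2 '(': depth becomes 3
  Position 3 '(': depth becomes 4
  Position 4 '(': depth becomes 5
  Position 5 ')': depth becomes 4
  Position 6 ')': depth becomes 3
  Position 7 ')': depth becomes 2
  Position 8 ')': depth becomes 1
  Position 9 ')': depth becomes 0
Maximum depth reached: 5

5


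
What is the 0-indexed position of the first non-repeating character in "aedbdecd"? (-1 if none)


Input: aedbdecd
Character frequencies:
  'a': 1
  'b': 1
  'c': 1
  'd': 3
  'e': 2
Scanning left to right for freq == 1:
  Position 0 ('a'): unique! => answer = 0

0


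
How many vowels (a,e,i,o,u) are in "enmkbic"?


Input: enmkbic
Checking each character:
  'e' at position 0: vowel (running total: 1)
  'n' at position 1: consonant
  'm' at position 2: consonant
  'k' at position 3: consonant
  'b' at position 4: consonant
  'i' at position 5: vowel (running total: 2)
  'c' at position 6: consonant
Total vowels: 2

2


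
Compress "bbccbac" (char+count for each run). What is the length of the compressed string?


Input: bbccbac
Runs:
  'b' x 2 => "b2"
  'c' x 2 => "c2"
  'b' x 1 => "b1"
  'a' x 1 => "a1"
  'c' x 1 => "c1"
Compressed: "b2c2b1a1c1"
Compressed length: 10

10


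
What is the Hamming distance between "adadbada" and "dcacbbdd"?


Comparing "adadbada" and "dcacbbdd" position by position:
  Position 0: 'a' vs 'd' => differ
  Position 1: 'd' vs 'c' => differ
  Position 2: 'a' vs 'a' => same
  Position 3: 'd' vs 'c' => differ
  Position 4: 'b' vs 'b' => same
  Position 5: 'a' vs 'b' => differ
  Position 6: 'd' vs 'd' => same
  Position 7: 'a' vs 'd' => differ
Total differences (Hamming distance): 5

5


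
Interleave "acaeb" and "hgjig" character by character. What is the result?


Interleaving "acaeb" and "hgjig":
  Position 0: 'a' from first, 'h' from second => "ah"
  Position 1: 'c' from first, 'g' from second => "cg"
  Position 2: 'a' from first, 'j' from second => "aj"
  Position 3: 'e' from first, 'i' from second => "ei"
  Position 4: 'b' from first, 'g' from second => "bg"
Result: ahcgajeibg

ahcgajeibg


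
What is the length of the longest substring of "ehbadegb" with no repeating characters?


Input: "ehbadegb"
Sliding window (track last position of each char):
  Position 0 ('e'): window [0,0] length 1 -- new best
  Position 1 ('h'): window [0,1] length 2 -- new best
  Position 2 ('b'): window [0,2] length 3 -- new best
  Position 3 ('a'): window [0,3] length 4 -- new best
  Position 4 ('d'): window [0,4] length 5 -- new best
  Position 5 ('e'): repeat (last at 0), move window start to 1
  Position 5 ('e'): window [1,5] length 5
  Position 6 ('g'): window [1,6] length 6 -- new best
  Position 7 ('b'): repeat (last at 2), move window start to 3
  Position 7 ('b'): window [3,7] length 5
Longest substring with no repeats: "hbadeg" with length 6

6


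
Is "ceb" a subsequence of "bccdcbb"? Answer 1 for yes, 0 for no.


Check if "ceb" is a subsequence of "bccdcbb"
Greedy scan:
  Position 0 ('b'): no match needed
  Position 1 ('c'): matches sub[0] = 'c'
  Position 2 ('c'): no match needed
  Position 3 ('d'): no match needed
  Position 4 ('c'): no match needed
  Position 5 ('b'): no match needed
  Position 6 ('b'): no match needed
Only matched 1/3 characters => not a subsequence

0


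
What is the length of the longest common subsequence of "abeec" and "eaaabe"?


LCS of "abeec" and "eaaabe"
DP table:
           e    a    a    a    b    e
      0    0    0    0    0    0    0
  a   0    0    1    1    1    1    1
  b   0    0    1    1    1    2    2
  e   0    1    1    1    1    2    3
  e   0    1    1    1    1    2    3
  c   0    1    1    1    1    2    3
LCS length = dp[5][6] = 3

3


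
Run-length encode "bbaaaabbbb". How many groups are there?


Input: bbaaaabbbb
Scanning for consecutive runs:
  Group 1: 'b' x 2 (positions 0-1)
  Group 2: 'a' x 4 (positions 2-5)
  Group 3: 'b' x 4 (positions 6-9)
Total groups: 3

3


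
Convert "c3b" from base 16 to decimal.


Input: "c3b" in base 16
Positional expansion:
  Digit 'c' (value 12) x 16^2 = 3072
  Digit '3' (value 3) x 16^1 = 48
  Digit 'b' (value 11) x 16^0 = 11
Sum = 3131

3131


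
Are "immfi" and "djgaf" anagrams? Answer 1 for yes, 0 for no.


Strings: "immfi", "djgaf"
Sorted first:  fiimm
Sorted second: adfgj
Differ at position 0: 'f' vs 'a' => not anagrams

0


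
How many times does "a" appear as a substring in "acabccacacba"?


Searching for "a" in "acabccacacba"
Scanning each position:
  Position 0: "a" => MATCH
  Position 1: "c" => no
  Position 2: "a" => MATCH
  Position 3: "b" => no
  Position 4: "c" => no
  Position 5: "c" => no
  Position 6: "a" => MATCH
  Position 7: "c" => no
  Position 8: "a" => MATCH
  Position 9: "c" => no
  Position 10: "b" => no
  Position 11: "a" => MATCH
Total occurrences: 5

5


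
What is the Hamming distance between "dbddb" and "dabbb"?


Comparing "dbddb" and "dabbb" position by position:
  Position 0: 'd' vs 'd' => same
  Position 1: 'b' vs 'a' => differ
  Position 2: 'd' vs 'b' => differ
  Position 3: 'd' vs 'b' => differ
  Position 4: 'b' vs 'b' => same
Total differences (Hamming distance): 3

3


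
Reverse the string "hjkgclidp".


Input: hjkgclidp
Reading characters right to left:
  Position 8: 'p'
  Position 7: 'd'
  Position 6: 'i'
  Position 5: 'l'
  Position 4: 'c'
  Position 3: 'g'
  Position 2: 'k'
  Position 1: 'j'
  Position 0: 'h'
Reversed: pdilcgkjh

pdilcgkjh


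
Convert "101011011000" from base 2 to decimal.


Input: "101011011000" in base 2
Positional expansion:
  Digit '1' (value 1) x 2^11 = 2048
  Digit '0' (value 0) x 2^10 = 0
  Digit '1' (value 1) x 2^9 = 512
  Digit '0' (value 0) x 2^8 = 0
  Digit '1' (value 1) x 2^7 = 128
  Digit '1' (value 1) x 2^6 = 64
  Digit '0' (value 0) x 2^5 = 0
  Digit '1' (value 1) x 2^4 = 16
  Digit '1' (value 1) x 2^3 = 8
  Digit '0' (value 0) x 2^2 = 0
  Digit '0' (value 0) x 2^1 = 0
  Digit '0' (value 0) x 2^0 = 0
Sum = 2776

2776


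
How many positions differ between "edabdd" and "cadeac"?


Comparing "edabdd" and "cadeac" position by position:
  Position 0: 'e' vs 'c' => DIFFER
  Position 1: 'd' vs 'a' => DIFFER
  Position 2: 'a' vs 'd' => DIFFER
  Position 3: 'b' vs 'e' => DIFFER
  Position 4: 'd' vs 'a' => DIFFER
  Position 5: 'd' vs 'c' => DIFFER
Positions that differ: 6

6


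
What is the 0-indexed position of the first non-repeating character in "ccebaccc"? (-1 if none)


Input: ccebaccc
Character frequencies:
  'a': 1
  'b': 1
  'c': 5
  'e': 1
Scanning left to right for freq == 1:
  Position 0 ('c'): freq=5, skip
  Position 1 ('c'): freq=5, skip
  Position 2 ('e'): unique! => answer = 2

2


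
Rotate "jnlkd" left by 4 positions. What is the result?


Input: "jnlkd", rotate left by 4
First 4 characters: "jnlk"
Remaining characters: "d"
Concatenate remaining + first: "d" + "jnlk" = "djnlk"

djnlk


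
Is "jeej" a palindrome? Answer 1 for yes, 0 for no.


Input: jeej
Reversed: jeej
  Compare pos 0 ('j') with pos 3 ('j'): match
  Compare pos 1 ('e') with pos 2 ('e'): match
Result: palindrome

1


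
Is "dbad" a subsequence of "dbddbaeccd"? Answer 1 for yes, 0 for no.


Check if "dbad" is a subsequence of "dbddbaeccd"
Greedy scan:
  Position 0 ('d'): matches sub[0] = 'd'
  Position 1 ('b'): matches sub[1] = 'b'
  Position 2 ('d'): no match needed
  Position 3 ('d'): no match needed
  Position 4 ('b'): no match needed
  Position 5 ('a'): matches sub[2] = 'a'
  Position 6 ('e'): no match needed
  Position 7 ('c'): no match needed
  Position 8 ('c'): no match needed
  Position 9 ('d'): matches sub[3] = 'd'
All 4 characters matched => is a subsequence

1


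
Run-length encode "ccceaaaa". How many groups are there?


Input: ccceaaaa
Scanning for consecutive runs:
  Group 1: 'c' x 3 (positions 0-2)
  Group 2: 'e' x 1 (positions 3-3)
  Group 3: 'a' x 4 (positions 4-7)
Total groups: 3

3


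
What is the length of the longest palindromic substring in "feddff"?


Input: "feddff"
Checking substrings for palindromes:
  [2:4] "dd" (len 2) => palindrome
  [4:6] "ff" (len 2) => palindrome
Longest palindromic substring: "dd" with length 2

2


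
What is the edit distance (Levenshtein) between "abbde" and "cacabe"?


Computing edit distance: "abbde" -> "cacabe"
DP table:
           c    a    c    a    b    e
      0    1    2    3    4    5    6
  a   1    1    1    2    3    4    5
  b   2    2    2    2    3    3    4
  b   3    3    3    3    3    3    4
  d   4    4    4    4    4    4    4
  e   5    5    5    5    5    5    4
Edit distance = dp[5][6] = 4

4


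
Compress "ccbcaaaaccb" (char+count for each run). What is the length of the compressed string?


Input: ccbcaaaaccb
Runs:
  'c' x 2 => "c2"
  'b' x 1 => "b1"
  'c' x 1 => "c1"
  'a' x 4 => "a4"
  'c' x 2 => "c2"
  'b' x 1 => "b1"
Compressed: "c2b1c1a4c2b1"
Compressed length: 12

12


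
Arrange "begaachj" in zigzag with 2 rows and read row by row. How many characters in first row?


Zigzag "begaachj" into 2 rows:
Placing characters:
  'b' => row 0
  'e' => row 1
  'g' => row 0
  'a' => row 1
  'a' => row 0
  'c' => row 1
  'h' => row 0
  'j' => row 1
Rows:
  Row 0: "bgah"
  Row 1: "eacj"
First row length: 4

4


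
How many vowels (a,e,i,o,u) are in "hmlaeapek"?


Input: hmlaeapek
Checking each character:
  'h' at position 0: consonant
  'm' at position 1: consonant
  'l' at position 2: consonant
  'a' at position 3: vowel (running total: 1)
  'e' at position 4: vowel (running total: 2)
  'a' at position 5: vowel (running total: 3)
  'p' at position 6: consonant
  'e' at position 7: vowel (running total: 4)
  'k' at position 8: consonant
Total vowels: 4

4


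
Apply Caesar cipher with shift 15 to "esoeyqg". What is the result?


Caesar cipher: shift "esoeyqg" by 15
  'e' (pos 4) + 15 = pos 19 = 't'
  's' (pos 18) + 15 = pos 7 = 'h'
  'o' (pos 14) + 15 = pos 3 = 'd'
  'e' (pos 4) + 15 = pos 19 = 't'
  'y' (pos 24) + 15 = pos 13 = 'n'
  'q' (pos 16) + 15 = pos 5 = 'f'
  'g' (pos 6) + 15 = pos 21 = 'v'
Result: thdtnfv

thdtnfv


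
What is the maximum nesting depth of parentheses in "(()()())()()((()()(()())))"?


Input: "(()()())()()((()()(()())))"
Tracking depth:
  Position 0 '(': depth becomes 1
  Position 1 '(': depth becomes 2
  Position 2 ')': depth becomes 1
  Position 3 '(': depth becomes 2
  Position 4 ')': depth becomes 1
  Position 5 '(': depth becomes 2
  Position 6 ')': depth becomes 1
  Position 7 ')': depth becomes 0
  Position 8 '(': depth becomes 1
  Position 9 ')': depth becomes 0
  Position 10 '(': depth becomes 1
  Position 11 ')': depth becomes 0
  Position 12 '(': depth becomes 1
  Position 13 '(': depth becomes 2
  Position 14 '(': depth becomes 3
  Position 15 ')': depth becomes 2
  Position 16 '(': depth becomes 3
  Position 17 ')': depth becomes 2
  Position 18 '(': depth becomes 3
  Position 19 '(': depth becomes 4
  Position 20 ')': depth becomes 3
  Position 21 '(': depth becomes 4
  Position 22 ')': depth becomes 3
  Position 23 ')': depth becomes 2
  Position 24 ')': depth becomes 1
  Position 25 ')': depth becomes 0
Maximum depth reached: 4

4


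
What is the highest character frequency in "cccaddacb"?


Input: cccaddacb
Character counts:
  'a': 2
  'b': 1
  'c': 4
  'd': 2
Maximum frequency: 4

4


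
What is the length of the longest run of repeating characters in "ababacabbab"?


Input: "ababacabbab"
Scanning for longest run:
  Position 1 ('b'): new char, reset run to 1
  Position 2 ('a'): new char, reset run to 1
  Position 3 ('b'): new char, reset run to 1
  Position 4 ('a'): new char, reset run to 1
  Position 5 ('c'): new char, reset run to 1
  Position 6 ('a'): new char, reset run to 1
  Position 7 ('b'): new char, reset run to 1
  Position 8 ('b'): continues run of 'b', length=2
  Position 9 ('a'): new char, reset run to 1
  Position 10 ('b'): new char, reset run to 1
Longest run: 'b' with length 2

2


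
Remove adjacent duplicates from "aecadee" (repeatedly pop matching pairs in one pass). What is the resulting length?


Input: aecadee
Stack-based adjacent duplicate removal:
  Read 'a': push. Stack: a
  Read 'e': push. Stack: ae
  Read 'c': push. Stack: aec
  Read 'a': push. Stack: aeca
  Read 'd': push. Stack: aecad
  Read 'e': push. Stack: aecade
  Read 'e': matches stack top 'e' => pop. Stack: aecad
Final stack: "aecad" (length 5)

5


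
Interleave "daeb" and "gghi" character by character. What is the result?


Interleaving "daeb" and "gghi":
  Position 0: 'd' from first, 'g' from second => "dg"
  Position 1: 'a' from first, 'g' from second => "ag"
  Position 2: 'e' from first, 'h' from second => "eh"
  Position 3: 'b' from first, 'i' from second => "bi"
Result: dgagehbi

dgagehbi


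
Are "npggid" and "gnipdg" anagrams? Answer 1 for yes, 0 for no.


Strings: "npggid", "gnipdg"
Sorted first:  dgginp
Sorted second: dgginp
Sorted forms match => anagrams

1


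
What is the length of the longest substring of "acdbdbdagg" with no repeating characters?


Input: "acdbdbdagg"
Sliding window (track last position of each char):
  Position 0 ('a'): window [0,0] length 1 -- new best
  Position 1 ('c'): window [0,1] length 2 -- new best
  Position 2 ('d'): window [0,2] length 3 -- new best
  Position 3 ('b'): window [0,3] length 4 -- new best
  Position 4 ('d'): repeat (last at 2), move window start to 3
  Position 4 ('d'): window [3,4] length 2
  Position 5 ('b'): repeat (last at 3), move window start to 4
  Position 5 ('b'): window [4,5] length 2
  Position 6 ('d'): repeat (last at 4), move window start to 5
  Position 6 ('d'): window [5,6] length 2
  Position 7 ('a'): window [5,7] length 3
  Position 8 ('g'): window [5,8] length 4
  Position 9 ('g'): repeat (last at 8), move window start to 9
  Position 9 ('g'): window [9,9] length 1
Longest substring with no repeats: "acdb" with length 4

4


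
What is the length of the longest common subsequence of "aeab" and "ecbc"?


LCS of "aeab" and "ecbc"
DP table:
           e    c    b    c
      0    0    0    0    0
  a   0    0    0    0    0
  e   0    1    1    1    1
  a   0    1    1    1    1
  b   0    1    1    2    2
LCS length = dp[4][4] = 2

2


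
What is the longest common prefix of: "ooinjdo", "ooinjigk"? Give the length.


Words: ooinjdo, ooinjigk
  Position 0: all 'o' => match
  Position 1: all 'o' => match
  Position 2: all 'i' => match
  Position 3: all 'n' => match
  Position 4: all 'j' => match
  Position 5: ('d', 'i') => mismatch, stop
LCP = "ooinj" (length 5)

5


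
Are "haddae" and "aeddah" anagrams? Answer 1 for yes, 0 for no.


Strings: "haddae", "aeddah"
Sorted first:  aaddeh
Sorted second: aaddeh
Sorted forms match => anagrams

1


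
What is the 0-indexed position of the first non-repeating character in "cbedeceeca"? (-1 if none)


Input: cbedeceeca
Character frequencies:
  'a': 1
  'b': 1
  'c': 3
  'd': 1
  'e': 4
Scanning left to right for freq == 1:
  Position 0 ('c'): freq=3, skip
  Position 1 ('b'): unique! => answer = 1

1


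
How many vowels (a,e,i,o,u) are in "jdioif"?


Input: jdioif
Checking each character:
  'j' at position 0: consonant
  'd' at position 1: consonant
  'i' at position 2: vowel (running total: 1)
  'o' at position 3: vowel (running total: 2)
  'i' at position 4: vowel (running total: 3)
  'f' at position 5: consonant
Total vowels: 3

3


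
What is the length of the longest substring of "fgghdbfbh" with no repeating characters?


Input: "fgghdbfbh"
Sliding window (track last position of each char):
  Position 0 ('f'): window [0,0] length 1 -- new best
  Position 1 ('g'): window [0,1] length 2 -- new best
  Position 2 ('g'): repeat (last at 1), move window start to 2
  Position 2 ('g'): window [2,2] length 1
  Position 3 ('h'): window [2,3] length 2
  Position 4 ('d'): window [2,4] length 3 -- new best
  Position 5 ('b'): window [2,5] length 4 -- new best
  Position 6 ('f'): window [2,6] length 5 -- new best
  Position 7 ('b'): repeat (last at 5), move window start to 6
  Position 7 ('b'): window [6,7] length 2
  Position 8 ('h'): window [6,8] length 3
Longest substring with no repeats: "ghdbf" with length 5

5


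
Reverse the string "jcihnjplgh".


Input: jcihnjplgh
Reading characters right to left:
  Position 9: 'h'
  Position 8: 'g'
  Position 7: 'l'
  Position 6: 'p'
  Position 5: 'j'
  Position 4: 'n'
  Position 3: 'h'
  Position 2: 'i'
  Position 1: 'c'
  Position 0: 'j'
Reversed: hglpjnhicj

hglpjnhicj


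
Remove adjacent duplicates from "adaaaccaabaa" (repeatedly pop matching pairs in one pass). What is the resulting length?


Input: adaaaccaabaa
Stack-based adjacent duplicate removal:
  Read 'a': push. Stack: a
  Read 'd': push. Stack: ad
  Read 'a': push. Stack: ada
  Read 'a': matches stack top 'a' => pop. Stack: ad
  Read 'a': push. Stack: ada
  Read 'c': push. Stack: adac
  Read 'c': matches stack top 'c' => pop. Stack: ada
  Read 'a': matches stack top 'a' => pop. Stack: ad
  Read 'a': push. Stack: ada
  Read 'b': push. Stack: adab
  Read 'a': push. Stack: adaba
  Read 'a': matches stack top 'a' => pop. Stack: adab
Final stack: "adab" (length 4)

4


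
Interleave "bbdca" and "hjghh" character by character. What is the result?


Interleaving "bbdca" and "hjghh":
  Position 0: 'b' from first, 'h' from second => "bh"
  Position 1: 'b' from first, 'j' from second => "bj"
  Position 2: 'd' from first, 'g' from second => "dg"
  Position 3: 'c' from first, 'h' from second => "ch"
  Position 4: 'a' from first, 'h' from second => "ah"
Result: bhbjdgchah

bhbjdgchah


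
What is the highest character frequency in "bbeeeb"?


Input: bbeeeb
Character counts:
  'b': 3
  'e': 3
Maximum frequency: 3

3


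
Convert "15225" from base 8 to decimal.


Input: "15225" in base 8
Positional expansion:
  Digit '1' (value 1) x 8^4 = 4096
  Digit '5' (value 5) x 8^3 = 2560
  Digit '2' (value 2) x 8^2 = 128
  Digit '2' (value 2) x 8^1 = 16
  Digit '5' (value 5) x 8^0 = 5
Sum = 6805

6805


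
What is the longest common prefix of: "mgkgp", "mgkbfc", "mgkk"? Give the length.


Words: mgkgp, mgkbfc, mgkk
  Position 0: all 'm' => match
  Position 1: all 'g' => match
  Position 2: all 'k' => match
  Position 3: ('g', 'b', 'k') => mismatch, stop
LCP = "mgk" (length 3)

3


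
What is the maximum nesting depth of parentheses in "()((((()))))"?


Input: "()((((()))))"
Tracking depth:
  Position 0 '(': depth becomes 1
  Position 1 ')': depth becomes 0
  Position 2 '(': depth becomes 1
  Position 3 '(': depth becomes 2
  Position 4 '(': depth becomes 3
  Position 5 '(': depth becomes 4
  Position 6 '(': depth becomes 5
  Position 7 ')': depth becomes 4
  Position 8 ')': depth becomes 3
  Position 9 ')': depth becomes 2
  Position 10 ')': depth becomes 1
  Position 11 ')': depth becomes 0
Maximum depth reached: 5

5


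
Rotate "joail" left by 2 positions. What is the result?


Input: "joail", rotate left by 2
First 2 characters: "jo"
Remaining characters: "ail"
Concatenate remaining + first: "ail" + "jo" = "ailjo"

ailjo


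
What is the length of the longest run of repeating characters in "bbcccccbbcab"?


Input: "bbcccccbbcab"
Scanning for longest run:
  Position 1 ('b'): continues run of 'b', length=2
  Position 2 ('c'): new char, reset run to 1
  Position 3 ('c'): continues run of 'c', length=2
  Position 4 ('c'): continues run of 'c', length=3
  Position 5 ('c'): continues run of 'c', length=4
  Position 6 ('c'): continues run of 'c', length=5
  Position 7 ('b'): new char, reset run to 1
  Position 8 ('b'): continues run of 'b', length=2
  Position 9 ('c'): new char, reset run to 1
  Position 10 ('a'): new char, reset run to 1
  Position 11 ('b'): new char, reset run to 1
Longest run: 'c' with length 5

5


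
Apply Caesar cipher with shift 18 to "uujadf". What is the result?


Caesar cipher: shift "uujadf" by 18
  'u' (pos 20) + 18 = pos 12 = 'm'
  'u' (pos 20) + 18 = pos 12 = 'm'
  'j' (pos 9) + 18 = pos 1 = 'b'
  'a' (pos 0) + 18 = pos 18 = 's'
  'd' (pos 3) + 18 = pos 21 = 'v'
  'f' (pos 5) + 18 = pos 23 = 'x'
Result: mmbsvx

mmbsvx


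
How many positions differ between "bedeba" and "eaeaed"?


Comparing "bedeba" and "eaeaed" position by position:
  Position 0: 'b' vs 'e' => DIFFER
  Position 1: 'e' vs 'a' => DIFFER
  Position 2: 'd' vs 'e' => DIFFER
  Position 3: 'e' vs 'a' => DIFFER
  Position 4: 'b' vs 'e' => DIFFER
  Position 5: 'a' vs 'd' => DIFFER
Positions that differ: 6

6


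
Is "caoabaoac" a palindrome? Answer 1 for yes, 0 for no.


Input: caoabaoac
Reversed: caoabaoac
  Compare pos 0 ('c') with pos 8 ('c'): match
  Compare pos 1 ('a') with pos 7 ('a'): match
  Compare pos 2 ('o') with pos 6 ('o'): match
  Compare pos 3 ('a') with pos 5 ('a'): match
Result: palindrome

1


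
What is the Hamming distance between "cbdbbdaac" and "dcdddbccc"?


Comparing "cbdbbdaac" and "dcdddbccc" position by position:
  Position 0: 'c' vs 'd' => differ
  Position 1: 'b' vs 'c' => differ
  Position 2: 'd' vs 'd' => same
  Position 3: 'b' vs 'd' => differ
  Position 4: 'b' vs 'd' => differ
  Position 5: 'd' vs 'b' => differ
  Position 6: 'a' vs 'c' => differ
  Position 7: 'a' vs 'c' => differ
  Position 8: 'c' vs 'c' => same
Total differences (Hamming distance): 7

7


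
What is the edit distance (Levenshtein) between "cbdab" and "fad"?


Computing edit distance: "cbdab" -> "fad"
DP table:
           f    a    d
      0    1    2    3
  c   1    1    2    3
  b   2    2    2    3
  d   3    3    3    2
  a   4    4    3    3
  b   5    5    4    4
Edit distance = dp[5][3] = 4

4


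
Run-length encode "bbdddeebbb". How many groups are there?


Input: bbdddeebbb
Scanning for consecutive runs:
  Group 1: 'b' x 2 (positions 0-1)
  Group 2: 'd' x 3 (positions 2-4)
  Group 3: 'e' x 2 (positions 5-6)
  Group 4: 'b' x 3 (positions 7-9)
Total groups: 4

4


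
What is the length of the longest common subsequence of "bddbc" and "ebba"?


LCS of "bddbc" and "ebba"
DP table:
           e    b    b    a
      0    0    0    0    0
  b   0    0    1    1    1
  d   0    0    1    1    1
  d   0    0    1    1    1
  b   0    0    1    2    2
  c   0    0    1    2    2
LCS length = dp[5][4] = 2

2


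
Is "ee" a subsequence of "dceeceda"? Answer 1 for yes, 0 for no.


Check if "ee" is a subsequence of "dceeceda"
Greedy scan:
  Position 0 ('d'): no match needed
  Position 1 ('c'): no match needed
  Position 2 ('e'): matches sub[0] = 'e'
  Position 3 ('e'): matches sub[1] = 'e'
  Position 4 ('c'): no match needed
  Position 5 ('e'): no match needed
  Position 6 ('d'): no match needed
  Position 7 ('a'): no match needed
All 2 characters matched => is a subsequence

1


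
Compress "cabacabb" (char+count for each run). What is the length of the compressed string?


Input: cabacabb
Runs:
  'c' x 1 => "c1"
  'a' x 1 => "a1"
  'b' x 1 => "b1"
  'a' x 1 => "a1"
  'c' x 1 => "c1"
  'a' x 1 => "a1"
  'b' x 2 => "b2"
Compressed: "c1a1b1a1c1a1b2"
Compressed length: 14

14


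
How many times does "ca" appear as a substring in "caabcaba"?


Searching for "ca" in "caabcaba"
Scanning each position:
  Position 0: "ca" => MATCH
  Position 1: "aa" => no
  Position 2: "ab" => no
  Position 3: "bc" => no
  Position 4: "ca" => MATCH
  Position 5: "ab" => no
  Position 6: "ba" => no
Total occurrences: 2

2


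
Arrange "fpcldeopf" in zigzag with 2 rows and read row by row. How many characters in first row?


Zigzag "fpcldeopf" into 2 rows:
Placing characters:
  'f' => row 0
  'p' => row 1
  'c' => row 0
  'l' => row 1
  'd' => row 0
  'e' => row 1
  'o' => row 0
  'p' => row 1
  'f' => row 0
Rows:
  Row 0: "fcdof"
  Row 1: "plep"
First row length: 5

5


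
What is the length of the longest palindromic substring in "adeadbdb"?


Input: "adeadbdb"
Checking substrings for palindromes:
  [4:7] "dbd" (len 3) => palindrome
  [5:8] "bdb" (len 3) => palindrome
Longest palindromic substring: "dbd" with length 3

3


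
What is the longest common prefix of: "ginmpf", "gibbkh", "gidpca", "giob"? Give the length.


Words: ginmpf, gibbkh, gidpca, giob
  Position 0: all 'g' => match
  Position 1: all 'i' => match
  Position 2: ('n', 'b', 'd', 'o') => mismatch, stop
LCP = "gi" (length 2)

2


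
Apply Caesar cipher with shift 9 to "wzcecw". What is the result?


Caesar cipher: shift "wzcecw" by 9
  'w' (pos 22) + 9 = pos 5 = 'f'
  'z' (pos 25) + 9 = pos 8 = 'i'
  'c' (pos 2) + 9 = pos 11 = 'l'
  'e' (pos 4) + 9 = pos 13 = 'n'
  'c' (pos 2) + 9 = pos 11 = 'l'
  'w' (pos 22) + 9 = pos 5 = 'f'
Result: filnlf

filnlf


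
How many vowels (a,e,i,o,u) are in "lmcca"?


Input: lmcca
Checking each character:
  'l' at position 0: consonant
  'm' at position 1: consonant
  'c' at position 2: consonant
  'c' at position 3: consonant
  'a' at position 4: vowel (running total: 1)
Total vowels: 1

1


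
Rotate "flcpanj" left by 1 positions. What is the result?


Input: "flcpanj", rotate left by 1
First 1 characters: "f"
Remaining characters: "lcpanj"
Concatenate remaining + first: "lcpanj" + "f" = "lcpanjf"

lcpanjf


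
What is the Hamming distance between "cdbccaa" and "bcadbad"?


Comparing "cdbccaa" and "bcadbad" position by position:
  Position 0: 'c' vs 'b' => differ
  Position 1: 'd' vs 'c' => differ
  Position 2: 'b' vs 'a' => differ
  Position 3: 'c' vs 'd' => differ
  Position 4: 'c' vs 'b' => differ
  Position 5: 'a' vs 'a' => same
  Position 6: 'a' vs 'd' => differ
Total differences (Hamming distance): 6

6


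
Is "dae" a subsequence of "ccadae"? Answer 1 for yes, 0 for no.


Check if "dae" is a subsequence of "ccadae"
Greedy scan:
  Position 0 ('c'): no match needed
  Position 1 ('c'): no match needed
  Position 2 ('a'): no match needed
  Position 3 ('d'): matches sub[0] = 'd'
  Position 4 ('a'): matches sub[1] = 'a'
  Position 5 ('e'): matches sub[2] = 'e'
All 3 characters matched => is a subsequence

1


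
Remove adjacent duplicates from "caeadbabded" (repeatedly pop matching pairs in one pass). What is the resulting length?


Input: caeadbabded
Stack-based adjacent duplicate removal:
  Read 'c': push. Stack: c
  Read 'a': push. Stack: ca
  Read 'e': push. Stack: cae
  Read 'a': push. Stack: caea
  Read 'd': push. Stack: caead
  Read 'b': push. Stack: caeadb
  Read 'a': push. Stack: caeadba
  Read 'b': push. Stack: caeadbab
  Read 'd': push. Stack: caeadbabd
  Read 'e': push. Stack: caeadbabde
  Read 'd': push. Stack: caeadbabded
Final stack: "caeadbabded" (length 11)

11


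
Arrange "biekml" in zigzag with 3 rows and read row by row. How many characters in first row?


Zigzag "biekml" into 3 rows:
Placing characters:
  'b' => row 0
  'i' => row 1
  'e' => row 2
  'k' => row 1
  'm' => row 0
  'l' => row 1
Rows:
  Row 0: "bm"
  Row 1: "ikl"
  Row 2: "e"
First row length: 2

2


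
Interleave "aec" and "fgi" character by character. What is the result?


Interleaving "aec" and "fgi":
  Position 0: 'a' from first, 'f' from second => "af"
  Position 1: 'e' from first, 'g' from second => "eg"
  Position 2: 'c' from first, 'i' from second => "ci"
Result: afegci

afegci


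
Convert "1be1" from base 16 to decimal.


Input: "1be1" in base 16
Positional expansion:
  Digit '1' (value 1) x 16^3 = 4096
  Digit 'b' (value 11) x 16^2 = 2816
  Digit 'e' (value 14) x 16^1 = 224
  Digit '1' (value 1) x 16^0 = 1
Sum = 7137

7137


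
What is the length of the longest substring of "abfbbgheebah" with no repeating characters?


Input: "abfbbgheebah"
Sliding window (track last position of each char):
  Position 0 ('a'): window [0,0] length 1 -- new best
  Position 1 ('b'): window [0,1] length 2 -- new best
  Position 2 ('f'): window [0,2] length 3 -- new best
  Position 3 ('b'): repeat (last at 1), move window start to 2
  Position 3 ('b'): window [2,3] length 2
  Position 4 ('b'): repeat (last at 3), move window start to 4
  Position 4 ('b'): window [4,4] length 1
  Position 5 ('g'): window [4,5] length 2
  Position 6 ('h'): window [4,6] length 3
  Position 7 ('e'): window [4,7] length 4 -- new best
  Position 8 ('e'): repeat (last at 7), move window start to 8
  Position 8 ('e'): window [8,8] length 1
  Position 9 ('b'): window [8,9] length 2
  Position 10 ('a'): window [8,10] length 3
  Position 11 ('h'): window [8,11] length 4
Longest substring with no repeats: "bghe" with length 4

4


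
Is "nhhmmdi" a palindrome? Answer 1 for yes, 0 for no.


Input: nhhmmdi
Reversed: idmmhhn
  Compare pos 0 ('n') with pos 6 ('i'): MISMATCH
  Compare pos 1 ('h') with pos 5 ('d'): MISMATCH
  Compare pos 2 ('h') with pos 4 ('m'): MISMATCH
Result: not a palindrome

0


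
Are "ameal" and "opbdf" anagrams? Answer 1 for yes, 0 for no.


Strings: "ameal", "opbdf"
Sorted first:  aaelm
Sorted second: bdfop
Differ at position 0: 'a' vs 'b' => not anagrams

0


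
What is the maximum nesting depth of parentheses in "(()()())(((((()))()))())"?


Input: "(()()())(((((()))()))())"
Tracking depth:
  Position 0 '(': depth becomes 1
  Position 1 '(': depth becomes 2
  Position 2 ')': depth becomes 1
  Position 3 '(': depth becomes 2
  Position 4 ')': depth becomes 1
  Position 5 '(': depth becomes 2
  Position 6 ')': depth becomes 1
  Position 7 ')': depth becomes 0
  Position 8 '(': depth becomes 1
  Position 9 '(': depth becomes 2
  Position 10 '(': depth becomes 3
  Position 11 '(': depth becomes 4
  Position 12 '(': depth becomes 5
  Position 13 '(': depth becomes 6
  Position 14 ')': depth becomes 5
  Position 15 ')': depth becomes 4
  Position 16 ')': depth becomes 3
  Position 17 '(': depth becomes 4
  Position 18 ')': depth becomes 3
  Position 19 ')': depth becomes 2
  Position 20 ')': depth becomes 1
  Position 21 '(': depth becomes 2
  Position 22 ')': depth becomes 1
  Position 23 ')': depth becomes 0
Maximum depth reached: 6

6
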